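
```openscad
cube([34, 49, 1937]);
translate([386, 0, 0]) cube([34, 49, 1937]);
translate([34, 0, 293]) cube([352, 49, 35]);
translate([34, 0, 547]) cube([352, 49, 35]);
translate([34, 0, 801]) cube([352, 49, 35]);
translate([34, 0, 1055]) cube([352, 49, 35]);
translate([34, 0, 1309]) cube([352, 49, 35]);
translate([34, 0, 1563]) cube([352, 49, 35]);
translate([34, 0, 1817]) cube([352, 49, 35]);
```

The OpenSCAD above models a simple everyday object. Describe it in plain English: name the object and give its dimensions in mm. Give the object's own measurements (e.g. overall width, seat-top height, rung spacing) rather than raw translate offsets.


A straight ladder. Two 34×49 mm vertical rails, 1937 mm tall, stand 420 mm apart (outside-to-outside) with their front faces coplanar on the −y side. 7 rungs, each 49 mm deep and 35 mm tall, span between the inner faces of the rails, front faces flush with the rails. The lowest rung's underside is at z = 293 mm and rungs are spaced 254 mm apart (underside to underside).


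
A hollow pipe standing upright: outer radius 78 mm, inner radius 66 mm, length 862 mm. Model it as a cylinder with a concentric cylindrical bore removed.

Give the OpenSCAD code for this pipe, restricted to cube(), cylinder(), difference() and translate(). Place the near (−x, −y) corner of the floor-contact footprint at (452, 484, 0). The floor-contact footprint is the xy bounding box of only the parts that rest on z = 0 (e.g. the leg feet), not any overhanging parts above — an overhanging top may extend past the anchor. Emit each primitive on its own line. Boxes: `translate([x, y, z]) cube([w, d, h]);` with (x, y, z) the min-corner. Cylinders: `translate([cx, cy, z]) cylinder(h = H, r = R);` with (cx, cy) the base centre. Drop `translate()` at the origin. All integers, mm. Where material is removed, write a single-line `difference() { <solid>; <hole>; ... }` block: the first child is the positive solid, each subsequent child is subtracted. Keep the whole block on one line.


difference() { translate([530, 562, 0]) cylinder(h = 862, r = 78); translate([530, 562, 0]) cylinder(h = 862, r = 66); }


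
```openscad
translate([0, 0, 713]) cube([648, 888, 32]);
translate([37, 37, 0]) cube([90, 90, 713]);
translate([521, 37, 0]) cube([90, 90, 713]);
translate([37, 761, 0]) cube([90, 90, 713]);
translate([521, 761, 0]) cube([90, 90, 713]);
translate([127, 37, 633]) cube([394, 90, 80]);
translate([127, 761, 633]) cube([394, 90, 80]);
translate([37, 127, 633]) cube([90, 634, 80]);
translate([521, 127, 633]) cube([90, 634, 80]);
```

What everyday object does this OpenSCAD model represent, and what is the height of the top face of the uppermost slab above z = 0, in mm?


A table. The table height is 745 mm.

A 648×888×32 slab sits at z = 713 on four 90 mm square posts — a table. The top surface is at 713 + 32 = 745 mm.


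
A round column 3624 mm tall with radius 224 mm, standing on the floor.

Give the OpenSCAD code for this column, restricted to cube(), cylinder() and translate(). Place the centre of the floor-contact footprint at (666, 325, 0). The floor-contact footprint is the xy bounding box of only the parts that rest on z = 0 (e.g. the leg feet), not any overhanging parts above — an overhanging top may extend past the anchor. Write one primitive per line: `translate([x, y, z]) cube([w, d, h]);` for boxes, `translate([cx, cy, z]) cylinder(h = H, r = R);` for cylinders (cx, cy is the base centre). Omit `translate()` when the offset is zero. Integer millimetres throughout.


translate([666, 325, 0]) cylinder(h = 3624, r = 224);


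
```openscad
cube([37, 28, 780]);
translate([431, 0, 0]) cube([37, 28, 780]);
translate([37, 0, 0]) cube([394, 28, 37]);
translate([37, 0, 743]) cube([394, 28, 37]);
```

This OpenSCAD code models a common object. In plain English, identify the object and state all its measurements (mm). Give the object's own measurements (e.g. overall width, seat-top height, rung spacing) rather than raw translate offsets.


A rectangular picture frame lying in the x–z plane (depth along y). The opening is 394 mm wide (x) by 706 mm tall (z), surrounded by a border 37 mm wide on all four sides. The frame is 28 mm deep and is made of two full-height vertical stiles with two horizontal rails fitted between them.


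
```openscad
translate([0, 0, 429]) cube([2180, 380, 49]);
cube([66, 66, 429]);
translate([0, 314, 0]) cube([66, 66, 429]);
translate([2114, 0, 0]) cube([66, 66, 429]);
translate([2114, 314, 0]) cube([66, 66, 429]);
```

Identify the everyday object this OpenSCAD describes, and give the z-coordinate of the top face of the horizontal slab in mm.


A bench. The seat-top height is 478 mm.

A long slab on four corner posts — a bench. The slab sits at z = 429 with thickness 49, so the top is 429 + 49 = 478 mm.


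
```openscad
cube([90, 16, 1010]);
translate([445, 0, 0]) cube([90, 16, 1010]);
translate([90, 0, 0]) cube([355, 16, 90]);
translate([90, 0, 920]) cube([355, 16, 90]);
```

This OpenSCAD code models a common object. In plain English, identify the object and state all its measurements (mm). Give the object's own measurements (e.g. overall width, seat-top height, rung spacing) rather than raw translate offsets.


A rectangular picture frame lying in the x–z plane (depth along y). The opening is 355 mm wide (x) by 830 mm tall (z), surrounded by a border 90 mm wide on all four sides. The frame is 16 mm deep and is made of two full-height vertical stiles with two horizontal rails fitted between them.


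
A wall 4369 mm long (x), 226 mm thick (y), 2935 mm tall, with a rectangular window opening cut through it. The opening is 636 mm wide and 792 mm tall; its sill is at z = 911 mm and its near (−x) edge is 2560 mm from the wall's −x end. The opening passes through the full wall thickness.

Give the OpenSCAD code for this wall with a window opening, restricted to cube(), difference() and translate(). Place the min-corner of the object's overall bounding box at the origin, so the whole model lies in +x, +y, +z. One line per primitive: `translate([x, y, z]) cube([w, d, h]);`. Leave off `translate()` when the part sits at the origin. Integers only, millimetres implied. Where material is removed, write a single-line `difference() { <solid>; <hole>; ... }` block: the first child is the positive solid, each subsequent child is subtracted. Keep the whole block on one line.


difference() { cube([4369, 226, 2935]); translate([2560, 0, 911]) cube([636, 226, 792]); }


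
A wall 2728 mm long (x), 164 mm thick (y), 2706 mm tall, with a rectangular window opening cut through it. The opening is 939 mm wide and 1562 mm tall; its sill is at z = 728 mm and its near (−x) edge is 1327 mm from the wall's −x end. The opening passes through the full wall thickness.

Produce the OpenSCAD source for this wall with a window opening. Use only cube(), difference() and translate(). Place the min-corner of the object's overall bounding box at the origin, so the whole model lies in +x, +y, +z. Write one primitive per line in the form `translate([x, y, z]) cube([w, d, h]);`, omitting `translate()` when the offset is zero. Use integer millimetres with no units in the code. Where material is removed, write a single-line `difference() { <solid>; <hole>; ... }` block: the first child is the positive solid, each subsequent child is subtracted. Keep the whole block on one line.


difference() { cube([2728, 164, 2706]); translate([1327, 0, 728]) cube([939, 164, 1562]); }


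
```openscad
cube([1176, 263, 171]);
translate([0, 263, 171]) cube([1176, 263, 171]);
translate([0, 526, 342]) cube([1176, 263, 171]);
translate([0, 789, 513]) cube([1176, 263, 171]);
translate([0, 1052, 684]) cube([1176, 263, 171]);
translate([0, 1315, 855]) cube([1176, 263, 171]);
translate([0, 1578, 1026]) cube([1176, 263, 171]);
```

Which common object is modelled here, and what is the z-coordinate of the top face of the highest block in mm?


A staircase. The total rise is 1197 mm.

7 identical blocks, each offset up and back from the previous — a staircase. Each step is 171 mm tall and there are 7 of them, so the total rise is 7 × 171 = 1197 mm.


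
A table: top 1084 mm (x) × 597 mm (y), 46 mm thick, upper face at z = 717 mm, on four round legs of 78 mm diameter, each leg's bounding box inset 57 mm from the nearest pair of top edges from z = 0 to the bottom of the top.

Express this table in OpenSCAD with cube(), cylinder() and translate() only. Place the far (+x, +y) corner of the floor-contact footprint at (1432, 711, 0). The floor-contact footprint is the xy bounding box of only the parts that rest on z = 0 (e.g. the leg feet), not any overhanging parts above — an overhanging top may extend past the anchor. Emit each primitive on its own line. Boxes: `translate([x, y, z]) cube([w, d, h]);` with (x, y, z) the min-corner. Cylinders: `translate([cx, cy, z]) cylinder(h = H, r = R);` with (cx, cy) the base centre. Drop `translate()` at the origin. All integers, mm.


translate([405, 171, 671]) cube([1084, 597, 46]);
translate([501, 267, 0]) cylinder(h = 671, r = 39);
translate([1393, 267, 0]) cylinder(h = 671, r = 39);
translate([501, 672, 0]) cylinder(h = 671, r = 39);
translate([1393, 672, 0]) cylinder(h = 671, r = 39);


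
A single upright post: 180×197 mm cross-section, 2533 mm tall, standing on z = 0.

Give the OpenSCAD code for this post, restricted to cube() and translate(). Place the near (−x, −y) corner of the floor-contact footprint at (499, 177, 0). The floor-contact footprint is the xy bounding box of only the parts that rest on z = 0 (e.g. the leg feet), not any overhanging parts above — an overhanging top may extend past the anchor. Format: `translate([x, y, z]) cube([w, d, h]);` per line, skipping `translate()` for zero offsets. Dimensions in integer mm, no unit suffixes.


translate([499, 177, 0]) cube([180, 197, 2533]);


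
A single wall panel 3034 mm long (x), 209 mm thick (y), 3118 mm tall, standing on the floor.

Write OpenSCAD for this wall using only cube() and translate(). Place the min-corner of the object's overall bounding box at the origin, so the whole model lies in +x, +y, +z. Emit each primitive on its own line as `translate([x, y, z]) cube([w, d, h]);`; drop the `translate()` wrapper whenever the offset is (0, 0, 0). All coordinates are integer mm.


cube([3034, 209, 3118]);


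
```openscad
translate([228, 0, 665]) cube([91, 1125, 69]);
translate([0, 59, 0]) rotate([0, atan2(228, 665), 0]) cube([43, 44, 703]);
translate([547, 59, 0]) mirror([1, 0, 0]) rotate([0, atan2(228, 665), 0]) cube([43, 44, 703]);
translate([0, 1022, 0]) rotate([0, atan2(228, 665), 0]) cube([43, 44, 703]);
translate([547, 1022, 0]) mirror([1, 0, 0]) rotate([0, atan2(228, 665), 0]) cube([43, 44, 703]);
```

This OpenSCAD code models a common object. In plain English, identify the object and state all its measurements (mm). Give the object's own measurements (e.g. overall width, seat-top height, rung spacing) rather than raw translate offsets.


A sawhorse. A 91×1125×69 mm beam (x, y, z) sits on two A-frame leg pairs. Each pair is two raked legs of 43×44 mm section (44 mm along y) splaying symmetrically in x. Each leg rises 665 mm vertically over 228 mm of horizontal reach and is 703 mm long along its own axis. Every leg's outer bottom edge rests on the floor and its outer top edge meets a bottom edge of the beam — the left legs (tilting toward +x) meet the beam's −x bottom edge, the right legs (their mirror images, tilting toward −x) meet its +x bottom edge — so the leg tops tuck under the beam, the beam's underside is 665 mm above the floor, and the feet are 547 mm apart outside-to-outside with the beam centred between them. The two leg pairs are set in 59 mm from either end of the beam.


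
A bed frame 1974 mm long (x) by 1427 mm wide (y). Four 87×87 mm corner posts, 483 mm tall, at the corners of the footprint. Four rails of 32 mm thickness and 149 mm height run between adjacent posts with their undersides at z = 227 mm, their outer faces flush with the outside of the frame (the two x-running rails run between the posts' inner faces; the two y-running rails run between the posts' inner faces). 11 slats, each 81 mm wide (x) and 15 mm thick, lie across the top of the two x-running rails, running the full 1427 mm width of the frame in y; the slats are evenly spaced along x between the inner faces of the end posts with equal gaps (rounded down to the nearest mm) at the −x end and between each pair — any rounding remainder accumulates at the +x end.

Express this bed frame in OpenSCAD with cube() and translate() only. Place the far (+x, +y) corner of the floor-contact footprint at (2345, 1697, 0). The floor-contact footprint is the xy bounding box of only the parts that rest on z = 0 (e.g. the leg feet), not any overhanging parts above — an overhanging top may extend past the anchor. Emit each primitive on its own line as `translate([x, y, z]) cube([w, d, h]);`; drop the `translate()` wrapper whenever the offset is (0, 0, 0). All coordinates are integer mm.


// slat z = rail_z + rail_h = 227 + 149 = 376
// slat gap = ⌊(1800 − 11·81) / 12⌋ = 75
translate([371, 270, 0]) cube([87, 87, 483]);
translate([371, 1610, 0]) cube([87, 87, 483]);
translate([2258, 270, 0]) cube([87, 87, 483]);
translate([2258, 1610, 0]) cube([87, 87, 483]);
translate([458, 270, 227]) cube([1800, 32, 149]);
translate([458, 1665, 227]) cube([1800, 32, 149]);
translate([371, 357, 227]) cube([32, 1253, 149]);
translate([2313, 357, 227]) cube([32, 1253, 149]);
translate([533, 270, 376]) cube([81, 1427, 15]);
translate([689, 270, 376]) cube([81, 1427, 15]);
translate([845, 270, 376]) cube([81, 1427, 15]);
translate([1001, 270, 376]) cube([81, 1427, 15]);
translate([1157, 270, 376]) cube([81, 1427, 15]);
translate([1313, 270, 376]) cube([81, 1427, 15]);
translate([1469, 270, 376]) cube([81, 1427, 15]);
translate([1625, 270, 376]) cube([81, 1427, 15]);
translate([1781, 270, 376]) cube([81, 1427, 15]);
translate([1937, 270, 376]) cube([81, 1427, 15]);
translate([2093, 270, 376]) cube([81, 1427, 15]);


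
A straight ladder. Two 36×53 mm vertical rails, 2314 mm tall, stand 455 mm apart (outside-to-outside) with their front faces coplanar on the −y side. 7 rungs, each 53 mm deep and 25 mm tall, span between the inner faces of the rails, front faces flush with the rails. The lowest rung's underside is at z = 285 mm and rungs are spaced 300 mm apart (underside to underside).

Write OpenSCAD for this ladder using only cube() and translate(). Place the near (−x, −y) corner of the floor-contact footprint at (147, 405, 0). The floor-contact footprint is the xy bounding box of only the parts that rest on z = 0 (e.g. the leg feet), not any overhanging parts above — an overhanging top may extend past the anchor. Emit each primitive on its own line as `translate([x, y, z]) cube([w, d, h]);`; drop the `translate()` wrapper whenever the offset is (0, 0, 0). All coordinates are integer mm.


translate([147, 405, 0]) cube([36, 53, 2314]);
translate([566, 405, 0]) cube([36, 53, 2314]);
translate([183, 405, 285]) cube([383, 53, 25]);
translate([183, 405, 585]) cube([383, 53, 25]);
translate([183, 405, 885]) cube([383, 53, 25]);
translate([183, 405, 1185]) cube([383, 53, 25]);
translate([183, 405, 1485]) cube([383, 53, 25]);
translate([183, 405, 1785]) cube([383, 53, 25]);
translate([183, 405, 2085]) cube([383, 53, 25]);


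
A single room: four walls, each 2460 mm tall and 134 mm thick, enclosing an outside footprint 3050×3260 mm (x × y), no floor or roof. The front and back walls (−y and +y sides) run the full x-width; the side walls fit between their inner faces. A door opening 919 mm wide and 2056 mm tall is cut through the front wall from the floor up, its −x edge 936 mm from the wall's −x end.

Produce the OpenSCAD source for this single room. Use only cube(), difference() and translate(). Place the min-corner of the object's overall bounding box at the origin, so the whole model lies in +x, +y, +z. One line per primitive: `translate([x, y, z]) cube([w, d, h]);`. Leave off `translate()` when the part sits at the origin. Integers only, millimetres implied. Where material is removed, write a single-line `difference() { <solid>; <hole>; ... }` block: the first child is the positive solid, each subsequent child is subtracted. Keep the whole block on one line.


difference() { cube([3050, 134, 2460]); translate([936, 0, 0]) cube([919, 134, 2056]); }
translate([0, 3126, 0]) cube([3050, 134, 2460]);
translate([0, 134, 0]) cube([134, 2992, 2460]);
translate([2916, 134, 0]) cube([134, 2992, 2460]);


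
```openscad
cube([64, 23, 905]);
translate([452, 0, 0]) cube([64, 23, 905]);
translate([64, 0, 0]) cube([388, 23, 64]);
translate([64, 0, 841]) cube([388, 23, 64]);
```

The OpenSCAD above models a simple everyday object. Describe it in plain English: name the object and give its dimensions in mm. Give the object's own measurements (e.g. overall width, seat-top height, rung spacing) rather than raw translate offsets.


A rectangular picture frame lying in the x–z plane (depth along y). The opening is 388 mm wide (x) by 777 mm tall (z), surrounded by a border 64 mm wide on all four sides. The frame is 23 mm deep and is made of two full-height vertical stiles with two horizontal rails fitted between them.


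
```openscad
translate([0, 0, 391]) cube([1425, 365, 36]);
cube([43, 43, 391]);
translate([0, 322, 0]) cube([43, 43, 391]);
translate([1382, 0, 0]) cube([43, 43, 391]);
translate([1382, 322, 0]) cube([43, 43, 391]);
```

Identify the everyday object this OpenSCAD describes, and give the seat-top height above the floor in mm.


A bench. The seat-top height is 427 mm.

A long slab on four corner posts — a bench. The slab sits at z = 391 with thickness 36, so the top is 391 + 36 = 427 mm.


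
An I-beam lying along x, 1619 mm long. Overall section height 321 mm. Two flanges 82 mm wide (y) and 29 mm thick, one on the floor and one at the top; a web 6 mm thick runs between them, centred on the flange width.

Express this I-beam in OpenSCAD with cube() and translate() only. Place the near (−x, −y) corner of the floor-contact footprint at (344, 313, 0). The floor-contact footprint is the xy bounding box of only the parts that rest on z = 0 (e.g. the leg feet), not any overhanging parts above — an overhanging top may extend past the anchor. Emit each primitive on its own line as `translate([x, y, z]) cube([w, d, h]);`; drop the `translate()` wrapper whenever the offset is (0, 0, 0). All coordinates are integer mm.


translate([344, 313, 0]) cube([1619, 82, 29]);
translate([344, 351, 29]) cube([1619, 6, 263]);
translate([344, 313, 292]) cube([1619, 82, 29]);


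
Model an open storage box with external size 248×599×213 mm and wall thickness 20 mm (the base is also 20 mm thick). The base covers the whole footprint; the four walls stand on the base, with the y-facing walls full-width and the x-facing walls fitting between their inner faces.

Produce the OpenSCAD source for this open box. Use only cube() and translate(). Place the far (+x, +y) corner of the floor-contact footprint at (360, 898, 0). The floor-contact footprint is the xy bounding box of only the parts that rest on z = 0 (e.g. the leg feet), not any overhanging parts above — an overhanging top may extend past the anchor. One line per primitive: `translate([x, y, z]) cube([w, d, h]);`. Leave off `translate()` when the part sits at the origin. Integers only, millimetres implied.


translate([112, 299, 0]) cube([248, 599, 20]);
translate([112, 299, 20]) cube([248, 20, 193]);
translate([112, 878, 20]) cube([248, 20, 193]);
translate([112, 319, 20]) cube([20, 559, 193]);
translate([340, 319, 20]) cube([20, 559, 193]);


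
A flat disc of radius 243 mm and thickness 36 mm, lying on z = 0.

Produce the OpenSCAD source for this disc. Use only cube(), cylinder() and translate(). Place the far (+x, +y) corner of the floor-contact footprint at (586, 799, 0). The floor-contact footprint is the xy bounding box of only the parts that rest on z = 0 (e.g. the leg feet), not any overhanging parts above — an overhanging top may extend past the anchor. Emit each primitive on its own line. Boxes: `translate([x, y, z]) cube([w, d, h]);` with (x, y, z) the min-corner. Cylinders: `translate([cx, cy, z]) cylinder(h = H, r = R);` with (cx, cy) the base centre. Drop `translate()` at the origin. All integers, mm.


translate([343, 556, 0]) cylinder(h = 36, r = 243);


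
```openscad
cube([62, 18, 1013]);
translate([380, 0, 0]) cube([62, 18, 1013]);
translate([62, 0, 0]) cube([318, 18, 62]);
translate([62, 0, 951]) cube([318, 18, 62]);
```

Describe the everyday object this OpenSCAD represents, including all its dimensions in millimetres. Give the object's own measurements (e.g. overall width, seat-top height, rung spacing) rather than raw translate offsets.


A rectangular picture frame lying in the x–z plane (depth along y). The opening is 318 mm wide (x) by 889 mm tall (z), surrounded by a border 62 mm wide on all four sides. The frame is 18 mm deep and is made of two full-height vertical stiles with two horizontal rails fitted between them.


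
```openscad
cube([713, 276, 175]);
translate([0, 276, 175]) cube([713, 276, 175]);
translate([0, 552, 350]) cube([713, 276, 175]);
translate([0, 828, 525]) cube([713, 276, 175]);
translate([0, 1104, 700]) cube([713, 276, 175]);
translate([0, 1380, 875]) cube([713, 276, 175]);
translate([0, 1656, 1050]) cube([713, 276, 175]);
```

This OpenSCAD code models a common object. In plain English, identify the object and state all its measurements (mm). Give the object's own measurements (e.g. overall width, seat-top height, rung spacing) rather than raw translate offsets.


A straight staircase of 7 solid steps. Each step is 713 mm wide (x), 276 mm deep (y, the going) and 175 mm tall (the rise). The first step rests on the floor; each subsequent step sits one going further in +y and one rise higher in +z, directly behind and above the previous step with no overlap.


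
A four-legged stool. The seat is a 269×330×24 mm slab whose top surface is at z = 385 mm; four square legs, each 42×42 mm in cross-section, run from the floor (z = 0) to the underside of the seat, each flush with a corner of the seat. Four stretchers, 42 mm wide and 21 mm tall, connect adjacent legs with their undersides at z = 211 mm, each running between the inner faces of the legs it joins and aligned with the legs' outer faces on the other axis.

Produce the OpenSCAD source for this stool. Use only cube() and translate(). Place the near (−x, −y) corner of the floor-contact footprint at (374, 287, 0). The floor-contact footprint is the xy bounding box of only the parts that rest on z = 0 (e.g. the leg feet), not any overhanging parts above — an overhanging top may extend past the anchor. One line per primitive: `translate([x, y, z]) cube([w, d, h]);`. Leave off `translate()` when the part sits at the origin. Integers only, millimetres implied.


// leg_h = 385 - 24 = 361
// stretcher span = 269 - 2*42 = 185
translate([374, 287, 361]) cube([269, 330, 24]);
translate([374, 287, 0]) cube([42, 42, 361]);
translate([601, 287, 0]) cube([42, 42, 361]);
translate([374, 575, 0]) cube([42, 42, 361]);
translate([601, 575, 0]) cube([42, 42, 361]);
translate([416, 287, 211]) cube([185, 42, 21]);
translate([416, 575, 211]) cube([185, 42, 21]);
translate([374, 329, 211]) cube([42, 246, 21]);
translate([601, 329, 211]) cube([42, 246, 21]);


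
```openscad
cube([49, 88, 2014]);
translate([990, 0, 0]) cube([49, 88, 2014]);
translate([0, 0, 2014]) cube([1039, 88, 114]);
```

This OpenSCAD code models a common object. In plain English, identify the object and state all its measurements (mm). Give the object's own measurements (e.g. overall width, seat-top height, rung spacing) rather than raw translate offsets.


A door frame. The clear opening is 941 mm wide and 2014 mm high. Two 49 mm wide jambs, 88 mm deep, stand either side of the opening from the floor to the top of the opening. A 114 mm thick head sits across the top of both jambs, spanning the full outside width of the frame.


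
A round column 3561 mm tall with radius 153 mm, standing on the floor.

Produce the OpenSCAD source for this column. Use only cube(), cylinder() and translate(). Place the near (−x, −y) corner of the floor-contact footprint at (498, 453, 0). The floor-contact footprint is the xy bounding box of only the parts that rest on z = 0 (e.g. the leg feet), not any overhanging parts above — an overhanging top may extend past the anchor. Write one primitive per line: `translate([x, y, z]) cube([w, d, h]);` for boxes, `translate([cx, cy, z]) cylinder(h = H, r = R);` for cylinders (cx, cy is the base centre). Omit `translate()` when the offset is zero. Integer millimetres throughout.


translate([651, 606, 0]) cylinder(h = 3561, r = 153);


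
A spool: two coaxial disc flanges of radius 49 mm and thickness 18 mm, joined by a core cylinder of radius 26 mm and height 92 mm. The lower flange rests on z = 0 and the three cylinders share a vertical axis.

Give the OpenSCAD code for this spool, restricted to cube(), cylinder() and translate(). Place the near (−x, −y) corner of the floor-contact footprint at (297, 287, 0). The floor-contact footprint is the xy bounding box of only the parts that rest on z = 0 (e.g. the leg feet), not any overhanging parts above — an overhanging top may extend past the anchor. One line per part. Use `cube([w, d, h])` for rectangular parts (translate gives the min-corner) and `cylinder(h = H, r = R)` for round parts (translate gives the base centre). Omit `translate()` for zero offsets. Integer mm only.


translate([346, 336, 0]) cylinder(h = 18, r = 49);
translate([346, 336, 18]) cylinder(h = 92, r = 26);
translate([346, 336, 110]) cylinder(h = 18, r = 49);


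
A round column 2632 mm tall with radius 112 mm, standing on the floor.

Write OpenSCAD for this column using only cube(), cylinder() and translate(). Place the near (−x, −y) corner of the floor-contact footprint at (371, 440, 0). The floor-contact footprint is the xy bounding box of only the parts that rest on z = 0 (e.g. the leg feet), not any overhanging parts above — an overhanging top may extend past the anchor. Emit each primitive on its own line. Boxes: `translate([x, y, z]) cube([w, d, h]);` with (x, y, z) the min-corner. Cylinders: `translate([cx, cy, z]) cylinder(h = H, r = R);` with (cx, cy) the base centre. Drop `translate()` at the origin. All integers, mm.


translate([483, 552, 0]) cylinder(h = 2632, r = 112);


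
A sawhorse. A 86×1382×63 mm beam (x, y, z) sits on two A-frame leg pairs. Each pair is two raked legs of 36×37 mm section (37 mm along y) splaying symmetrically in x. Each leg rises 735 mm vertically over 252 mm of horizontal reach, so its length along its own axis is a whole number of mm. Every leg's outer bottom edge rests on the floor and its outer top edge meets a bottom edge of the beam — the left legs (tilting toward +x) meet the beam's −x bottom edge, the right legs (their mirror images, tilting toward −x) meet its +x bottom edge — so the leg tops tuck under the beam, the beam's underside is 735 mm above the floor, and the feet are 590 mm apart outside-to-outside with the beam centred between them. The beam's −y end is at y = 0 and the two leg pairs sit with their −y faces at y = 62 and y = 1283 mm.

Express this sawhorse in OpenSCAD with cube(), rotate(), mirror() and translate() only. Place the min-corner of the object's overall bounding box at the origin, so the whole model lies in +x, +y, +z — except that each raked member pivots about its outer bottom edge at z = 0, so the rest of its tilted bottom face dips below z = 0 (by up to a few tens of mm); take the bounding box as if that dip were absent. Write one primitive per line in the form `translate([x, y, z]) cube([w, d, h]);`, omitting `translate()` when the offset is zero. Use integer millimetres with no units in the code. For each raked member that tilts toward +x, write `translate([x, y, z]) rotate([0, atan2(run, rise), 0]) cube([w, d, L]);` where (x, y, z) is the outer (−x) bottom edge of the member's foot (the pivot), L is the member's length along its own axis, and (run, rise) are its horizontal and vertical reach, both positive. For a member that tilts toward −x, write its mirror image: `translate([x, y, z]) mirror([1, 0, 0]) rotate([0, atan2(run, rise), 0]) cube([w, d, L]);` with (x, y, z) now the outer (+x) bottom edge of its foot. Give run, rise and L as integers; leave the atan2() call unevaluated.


translate([252, 0, 735]) cube([86, 1382, 63]);
translate([0, 62, 0]) rotate([0, atan2(252, 735), 0]) cube([36, 37, 777]);
translate([590, 62, 0]) mirror([1, 0, 0]) rotate([0, atan2(252, 735), 0]) cube([36, 37, 777]);
translate([0, 1283, 0]) rotate([0, atan2(252, 735), 0]) cube([36, 37, 777]);
translate([590, 1283, 0]) mirror([1, 0, 0]) rotate([0, atan2(252, 735), 0]) cube([36, 37, 777]);


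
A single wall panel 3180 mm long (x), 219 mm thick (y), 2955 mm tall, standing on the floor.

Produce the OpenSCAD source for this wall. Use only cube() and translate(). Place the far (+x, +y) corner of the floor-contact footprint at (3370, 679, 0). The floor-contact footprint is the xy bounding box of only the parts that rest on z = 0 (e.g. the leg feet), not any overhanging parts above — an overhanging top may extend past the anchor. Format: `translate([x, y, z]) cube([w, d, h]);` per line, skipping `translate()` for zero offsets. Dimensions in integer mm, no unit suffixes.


translate([190, 460, 0]) cube([3180, 219, 2955]);


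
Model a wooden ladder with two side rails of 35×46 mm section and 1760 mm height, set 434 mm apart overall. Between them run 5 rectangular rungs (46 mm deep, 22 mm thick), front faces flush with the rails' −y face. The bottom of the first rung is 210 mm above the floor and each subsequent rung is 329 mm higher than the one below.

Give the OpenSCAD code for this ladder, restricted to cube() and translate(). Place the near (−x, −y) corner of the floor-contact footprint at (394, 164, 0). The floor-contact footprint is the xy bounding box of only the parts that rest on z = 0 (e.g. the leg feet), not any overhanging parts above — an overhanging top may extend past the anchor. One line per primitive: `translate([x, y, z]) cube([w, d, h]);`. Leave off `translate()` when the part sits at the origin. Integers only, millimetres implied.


translate([394, 164, 0]) cube([35, 46, 1760]);
translate([793, 164, 0]) cube([35, 46, 1760]);
translate([429, 164, 210]) cube([364, 46, 22]);
translate([429, 164, 539]) cube([364, 46, 22]);
translate([429, 164, 868]) cube([364, 46, 22]);
translate([429, 164, 1197]) cube([364, 46, 22]);
translate([429, 164, 1526]) cube([364, 46, 22]);


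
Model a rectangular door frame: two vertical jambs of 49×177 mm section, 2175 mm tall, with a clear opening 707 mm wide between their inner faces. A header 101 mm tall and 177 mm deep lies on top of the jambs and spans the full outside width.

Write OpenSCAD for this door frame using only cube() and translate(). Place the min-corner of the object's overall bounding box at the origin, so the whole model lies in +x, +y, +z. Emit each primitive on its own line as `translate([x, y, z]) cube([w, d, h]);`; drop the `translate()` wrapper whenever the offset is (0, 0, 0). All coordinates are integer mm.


cube([49, 177, 2175]);
translate([756, 0, 0]) cube([49, 177, 2175]);
translate([0, 0, 2175]) cube([805, 177, 101]);


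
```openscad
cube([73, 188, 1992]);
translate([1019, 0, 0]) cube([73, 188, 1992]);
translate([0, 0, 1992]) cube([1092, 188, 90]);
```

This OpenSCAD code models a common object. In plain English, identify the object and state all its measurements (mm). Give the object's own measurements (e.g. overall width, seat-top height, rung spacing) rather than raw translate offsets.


A door frame. The clear opening is 946 mm wide and 1992 mm high. Two 73 mm wide jambs, 188 mm deep, stand either side of the opening from the floor to the top of the opening. A 90 mm thick head sits across the top of both jambs, spanning the full outside width of the frame.


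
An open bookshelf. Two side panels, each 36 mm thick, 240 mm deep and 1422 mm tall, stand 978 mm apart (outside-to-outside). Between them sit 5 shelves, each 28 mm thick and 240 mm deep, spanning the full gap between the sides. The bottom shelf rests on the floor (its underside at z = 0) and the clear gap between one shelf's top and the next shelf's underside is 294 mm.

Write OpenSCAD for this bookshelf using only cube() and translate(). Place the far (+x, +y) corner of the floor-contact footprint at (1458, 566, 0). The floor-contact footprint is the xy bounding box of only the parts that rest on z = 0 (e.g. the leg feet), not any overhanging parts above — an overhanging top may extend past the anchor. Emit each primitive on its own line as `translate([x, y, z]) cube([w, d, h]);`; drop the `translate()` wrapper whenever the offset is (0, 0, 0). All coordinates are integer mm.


translate([480, 326, 0]) cube([36, 240, 1422]);
translate([1422, 326, 0]) cube([36, 240, 1422]);
translate([516, 326, 0]) cube([906, 240, 28]);
translate([516, 326, 322]) cube([906, 240, 28]);
translate([516, 326, 644]) cube([906, 240, 28]);
translate([516, 326, 966]) cube([906, 240, 28]);
translate([516, 326, 1288]) cube([906, 240, 28]);


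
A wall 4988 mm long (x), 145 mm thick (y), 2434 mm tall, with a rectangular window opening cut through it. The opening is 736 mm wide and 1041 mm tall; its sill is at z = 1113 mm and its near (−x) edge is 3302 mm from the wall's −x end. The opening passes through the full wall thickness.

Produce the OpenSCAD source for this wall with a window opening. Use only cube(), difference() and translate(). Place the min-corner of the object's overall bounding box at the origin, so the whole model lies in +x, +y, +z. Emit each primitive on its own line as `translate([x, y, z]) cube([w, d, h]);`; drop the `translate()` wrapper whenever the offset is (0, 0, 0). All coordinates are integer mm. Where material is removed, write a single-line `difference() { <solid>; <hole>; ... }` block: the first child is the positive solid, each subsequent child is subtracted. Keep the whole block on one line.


difference() { cube([4988, 145, 2434]); translate([3302, 0, 1113]) cube([736, 145, 1041]); }


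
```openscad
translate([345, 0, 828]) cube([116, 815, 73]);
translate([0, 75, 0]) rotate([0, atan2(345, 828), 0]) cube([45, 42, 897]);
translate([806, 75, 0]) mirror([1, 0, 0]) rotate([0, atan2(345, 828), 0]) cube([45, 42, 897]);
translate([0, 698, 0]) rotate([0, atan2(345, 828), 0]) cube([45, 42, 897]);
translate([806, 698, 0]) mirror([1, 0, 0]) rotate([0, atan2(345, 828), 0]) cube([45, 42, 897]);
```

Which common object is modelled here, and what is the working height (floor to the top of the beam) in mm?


A sawhorse. The overall height is 901 mm.

A beam across two mirrored pairs of raked legs — a sawhorse. The beam's underside is at z = 828 (matching the legs' vertical rise in atan2(345, 828)) and the beam is 73 mm tall, so its top is at 828 + 73 = 901 mm. The raked legs top out at the beam's underside, so that is the highest point.


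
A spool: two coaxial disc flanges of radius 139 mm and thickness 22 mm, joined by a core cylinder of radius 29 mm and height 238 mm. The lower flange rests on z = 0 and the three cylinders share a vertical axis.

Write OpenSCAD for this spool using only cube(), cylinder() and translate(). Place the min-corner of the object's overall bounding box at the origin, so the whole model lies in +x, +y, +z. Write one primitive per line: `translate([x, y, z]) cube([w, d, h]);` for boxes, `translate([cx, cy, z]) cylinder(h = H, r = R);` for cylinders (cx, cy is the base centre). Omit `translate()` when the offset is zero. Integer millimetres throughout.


translate([139, 139, 0]) cylinder(h = 22, r = 139);
translate([139, 139, 22]) cylinder(h = 238, r = 29);
translate([139, 139, 260]) cylinder(h = 22, r = 139);


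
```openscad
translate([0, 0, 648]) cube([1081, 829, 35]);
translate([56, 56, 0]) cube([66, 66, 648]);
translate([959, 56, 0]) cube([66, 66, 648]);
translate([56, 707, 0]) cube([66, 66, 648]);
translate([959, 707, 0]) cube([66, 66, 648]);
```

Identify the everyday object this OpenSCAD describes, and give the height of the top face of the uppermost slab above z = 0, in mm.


A table. The table height is 683 mm.

A 1081×829×35 slab sits at z = 648 on four 66 mm square posts — a table. The top surface is at 648 + 35 = 683 mm.


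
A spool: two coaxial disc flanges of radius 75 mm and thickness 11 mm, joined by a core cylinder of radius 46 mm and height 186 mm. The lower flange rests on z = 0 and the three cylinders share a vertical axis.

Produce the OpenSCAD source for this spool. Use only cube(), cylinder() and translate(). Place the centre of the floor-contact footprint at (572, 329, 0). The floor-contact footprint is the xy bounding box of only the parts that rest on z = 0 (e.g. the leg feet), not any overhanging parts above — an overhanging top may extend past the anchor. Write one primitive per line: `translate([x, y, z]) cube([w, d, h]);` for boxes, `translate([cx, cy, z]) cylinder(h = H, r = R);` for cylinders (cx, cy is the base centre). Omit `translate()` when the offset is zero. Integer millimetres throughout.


translate([572, 329, 0]) cylinder(h = 11, r = 75);
translate([572, 329, 11]) cylinder(h = 186, r = 46);
translate([572, 329, 197]) cylinder(h = 11, r = 75);


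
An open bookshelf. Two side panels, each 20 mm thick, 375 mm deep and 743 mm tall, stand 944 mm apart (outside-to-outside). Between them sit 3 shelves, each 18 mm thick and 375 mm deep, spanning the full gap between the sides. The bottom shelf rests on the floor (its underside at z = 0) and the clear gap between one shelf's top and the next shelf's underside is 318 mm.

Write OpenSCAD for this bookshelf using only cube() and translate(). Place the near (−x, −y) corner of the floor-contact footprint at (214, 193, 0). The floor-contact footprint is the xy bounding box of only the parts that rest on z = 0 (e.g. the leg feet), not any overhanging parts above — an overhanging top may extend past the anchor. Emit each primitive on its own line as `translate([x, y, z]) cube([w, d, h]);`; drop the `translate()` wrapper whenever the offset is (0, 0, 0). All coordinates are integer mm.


translate([214, 193, 0]) cube([20, 375, 743]);
translate([1138, 193, 0]) cube([20, 375, 743]);
translate([234, 193, 0]) cube([904, 375, 18]);
translate([234, 193, 336]) cube([904, 375, 18]);
translate([234, 193, 672]) cube([904, 375, 18]);


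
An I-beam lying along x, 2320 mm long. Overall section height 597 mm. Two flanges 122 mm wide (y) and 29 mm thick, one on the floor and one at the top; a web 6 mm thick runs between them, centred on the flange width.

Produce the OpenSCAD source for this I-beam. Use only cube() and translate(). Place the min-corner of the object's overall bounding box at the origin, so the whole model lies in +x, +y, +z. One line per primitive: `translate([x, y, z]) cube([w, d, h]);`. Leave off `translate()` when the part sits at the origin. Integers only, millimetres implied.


cube([2320, 122, 29]);
translate([0, 58, 29]) cube([2320, 6, 539]);
translate([0, 0, 568]) cube([2320, 122, 29]);


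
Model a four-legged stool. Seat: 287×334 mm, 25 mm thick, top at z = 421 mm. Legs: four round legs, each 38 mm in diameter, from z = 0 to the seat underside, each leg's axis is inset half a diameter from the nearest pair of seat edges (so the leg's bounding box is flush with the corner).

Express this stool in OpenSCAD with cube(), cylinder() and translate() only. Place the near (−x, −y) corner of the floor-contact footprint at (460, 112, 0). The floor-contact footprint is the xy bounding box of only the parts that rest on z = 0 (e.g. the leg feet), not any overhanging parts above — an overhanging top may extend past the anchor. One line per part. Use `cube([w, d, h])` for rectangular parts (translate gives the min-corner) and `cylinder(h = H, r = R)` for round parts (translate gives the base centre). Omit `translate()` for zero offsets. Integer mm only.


translate([460, 112, 396]) cube([287, 334, 25]);
translate([479, 131, 0]) cylinder(h = 396, r = 19);
translate([728, 131, 0]) cylinder(h = 396, r = 19);
translate([479, 427, 0]) cylinder(h = 396, r = 19);
translate([728, 427, 0]) cylinder(h = 396, r = 19);
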